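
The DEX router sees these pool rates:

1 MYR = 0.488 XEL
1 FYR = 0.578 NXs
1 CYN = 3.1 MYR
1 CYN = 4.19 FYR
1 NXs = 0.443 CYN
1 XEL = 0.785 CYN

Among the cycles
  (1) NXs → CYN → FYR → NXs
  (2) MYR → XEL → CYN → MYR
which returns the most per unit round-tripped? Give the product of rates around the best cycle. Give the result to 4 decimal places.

(1) 0.443 × 4.19 × 0.578 = 1.07287
(2) 0.488 × 0.785 × 3.1 = 1.18755
Highest is cycle (2) at 1.1875 (>1, arbitrage).

1.1875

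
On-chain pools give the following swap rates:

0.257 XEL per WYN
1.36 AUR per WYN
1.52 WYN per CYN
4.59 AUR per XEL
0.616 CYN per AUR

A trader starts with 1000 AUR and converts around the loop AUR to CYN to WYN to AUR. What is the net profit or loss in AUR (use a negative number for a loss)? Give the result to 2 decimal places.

1000 AUR × 0.616 = 616 CYN
616 CYN × 1.52 = 936.32 WYN
936.32 WYN × 1.36 = 1273.3952 AUR
Net change: 1273.3952 − 1000 = 273.3952 AUR

273.40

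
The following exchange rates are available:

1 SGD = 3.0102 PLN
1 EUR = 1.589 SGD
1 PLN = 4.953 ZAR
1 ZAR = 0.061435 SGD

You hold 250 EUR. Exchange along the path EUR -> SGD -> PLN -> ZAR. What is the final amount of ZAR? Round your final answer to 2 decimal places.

250 EUR × 1.589 = 397.25 SGD
397.25 SGD × 3.0102 = 1195.80195 PLN
1195.80195 PLN × 4.953 = 5922.80705835 ZAR

5922.81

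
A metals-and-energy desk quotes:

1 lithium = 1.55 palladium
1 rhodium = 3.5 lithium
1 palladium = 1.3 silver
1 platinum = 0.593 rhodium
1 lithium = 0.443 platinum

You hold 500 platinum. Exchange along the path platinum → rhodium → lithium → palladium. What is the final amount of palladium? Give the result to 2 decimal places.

500 platinum × 0.593 = 296.5 rhodium
296.5 rhodium × 3.5 = 1037.75 lithium
1037.75 lithium × 1.55 = 1608.5125 palladium

1608.51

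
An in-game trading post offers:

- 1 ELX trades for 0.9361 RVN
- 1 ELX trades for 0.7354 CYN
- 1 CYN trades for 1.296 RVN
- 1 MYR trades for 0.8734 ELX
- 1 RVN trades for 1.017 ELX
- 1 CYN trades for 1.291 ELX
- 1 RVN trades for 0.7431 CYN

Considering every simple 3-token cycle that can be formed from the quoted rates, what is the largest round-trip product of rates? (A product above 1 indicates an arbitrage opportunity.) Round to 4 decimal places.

RVN→ELX→CYN→RVN: 1.017 × 0.7354 × 1.296 = 0.96928
RVN→CYN→ELX→RVN: 0.7431 × 1.291 × 0.9361 = 0.89804
Maximum is RVN→ELX→CYN→RVN at 0.9693; no arbitrage — every cycle loses value.

0.9693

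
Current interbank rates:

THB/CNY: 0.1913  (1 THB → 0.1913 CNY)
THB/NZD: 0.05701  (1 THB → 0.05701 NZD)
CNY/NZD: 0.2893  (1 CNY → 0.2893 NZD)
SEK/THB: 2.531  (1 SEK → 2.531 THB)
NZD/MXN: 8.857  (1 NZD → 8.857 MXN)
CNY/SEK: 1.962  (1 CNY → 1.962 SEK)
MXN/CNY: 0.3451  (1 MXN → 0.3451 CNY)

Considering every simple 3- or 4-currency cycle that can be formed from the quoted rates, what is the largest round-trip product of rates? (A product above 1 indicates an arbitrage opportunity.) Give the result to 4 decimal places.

0.9500

THB→CNY→SEK→THB: 0.1913 × 1.962 × 2.531 = 0.94996
NZD→MXN→CNY→NZD: 8.857 × 0.3451 × 0.2893 = 0.88426
Maximum is THB→CNY→SEK→THB at 0.9500; no arbitrage — every cycle loses value.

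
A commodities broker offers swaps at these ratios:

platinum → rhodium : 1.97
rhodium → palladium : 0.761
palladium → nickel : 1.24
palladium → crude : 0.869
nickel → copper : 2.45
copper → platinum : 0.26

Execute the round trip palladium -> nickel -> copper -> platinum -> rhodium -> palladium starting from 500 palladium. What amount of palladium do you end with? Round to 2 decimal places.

592.08

500 palladium × 1.24 = 620 nickel
620 nickel × 2.45 = 1519 copper
1519 copper × 0.26 = 394.94 platinum
394.94 platinum × 1.97 = 778.0318 rhodium
778.0318 rhodium × 0.761 = 592.0821998 palladium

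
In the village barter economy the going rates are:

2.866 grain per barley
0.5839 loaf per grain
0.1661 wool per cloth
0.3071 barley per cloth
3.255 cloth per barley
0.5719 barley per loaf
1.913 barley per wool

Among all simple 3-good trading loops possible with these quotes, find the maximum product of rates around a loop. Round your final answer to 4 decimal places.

1.0343

cloth→wool→barley→cloth: 0.1661 × 1.913 × 3.255 = 1.03427
grain→loaf→barley→grain: 0.5839 × 0.5719 × 2.866 = 0.95705
Maximum is cloth→wool→barley→cloth at 1.0343; arbitrage exists.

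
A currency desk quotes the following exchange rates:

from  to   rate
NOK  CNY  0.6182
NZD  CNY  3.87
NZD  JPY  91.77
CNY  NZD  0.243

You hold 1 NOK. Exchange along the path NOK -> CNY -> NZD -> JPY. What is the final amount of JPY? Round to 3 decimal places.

1 NOK × 0.6182 = 0.6182 CNY
0.6182 CNY × 0.243 = 0.1502226 NZD
0.1502226 NZD × 91.77 = 13.785928002 JPY

13.786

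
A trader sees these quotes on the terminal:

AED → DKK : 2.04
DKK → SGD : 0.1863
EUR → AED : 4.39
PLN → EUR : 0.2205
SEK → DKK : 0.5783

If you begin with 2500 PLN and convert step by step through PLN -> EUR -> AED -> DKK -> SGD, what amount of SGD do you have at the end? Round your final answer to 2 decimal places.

919.72

2500 PLN × 0.2205 = 551.25 EUR
551.25 EUR × 4.39 = 2419.9875 AED
2419.9875 AED × 2.04 = 4936.7745 DKK
4936.7745 DKK × 0.1863 = 919.72108935 SGD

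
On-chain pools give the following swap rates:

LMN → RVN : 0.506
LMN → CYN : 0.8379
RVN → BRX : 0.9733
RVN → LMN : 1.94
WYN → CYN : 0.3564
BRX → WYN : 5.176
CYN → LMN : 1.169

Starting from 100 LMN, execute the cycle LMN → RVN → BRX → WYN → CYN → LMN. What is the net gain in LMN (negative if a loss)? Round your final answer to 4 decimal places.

6.2047

100 LMN × 0.506 = 50.6 RVN
50.6 RVN × 0.9733 = 49.24898 BRX
49.24898 BRX × 5.176 = 254.91272048 WYN
254.91272048 WYN × 0.3564 = 90.850893579072 CYN
90.850893579072 CYN × 1.169 = 106.204694593935168 LMN
Net change: 106.204694593935168 − 100 = 6.204694593935168 LMN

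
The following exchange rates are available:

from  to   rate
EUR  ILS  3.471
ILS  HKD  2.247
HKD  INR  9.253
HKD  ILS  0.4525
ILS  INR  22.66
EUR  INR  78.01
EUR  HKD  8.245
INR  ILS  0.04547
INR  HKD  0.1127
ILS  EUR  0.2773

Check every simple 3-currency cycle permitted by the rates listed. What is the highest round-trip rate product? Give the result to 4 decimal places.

INR→HKD→ILS→INR: 0.1127 × 0.4525 × 22.66 = 1.15559
HKD→ILS→EUR→HKD: 0.4525 × 0.2773 × 8.245 = 1.03457
INR→ILS→EUR→INR: 0.04547 × 0.2773 × 78.01 = 0.98361
INR→ILS→HKD→INR: 0.04547 × 2.247 × 9.253 = 0.94539
Maximum is INR→HKD→ILS→INR at 1.1556; arbitrage exists.

1.1556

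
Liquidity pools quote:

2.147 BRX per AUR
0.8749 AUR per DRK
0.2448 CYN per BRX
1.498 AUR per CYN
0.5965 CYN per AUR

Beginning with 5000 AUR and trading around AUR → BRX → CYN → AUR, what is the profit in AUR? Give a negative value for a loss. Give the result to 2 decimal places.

-1063.36

5000 AUR × 2.147 = 10735 BRX
10735 BRX × 0.2448 = 2627.928 CYN
2627.928 CYN × 1.498 = 3936.636144 AUR
Net change: 3936.636144 − 5000 = -1063.363856 AUR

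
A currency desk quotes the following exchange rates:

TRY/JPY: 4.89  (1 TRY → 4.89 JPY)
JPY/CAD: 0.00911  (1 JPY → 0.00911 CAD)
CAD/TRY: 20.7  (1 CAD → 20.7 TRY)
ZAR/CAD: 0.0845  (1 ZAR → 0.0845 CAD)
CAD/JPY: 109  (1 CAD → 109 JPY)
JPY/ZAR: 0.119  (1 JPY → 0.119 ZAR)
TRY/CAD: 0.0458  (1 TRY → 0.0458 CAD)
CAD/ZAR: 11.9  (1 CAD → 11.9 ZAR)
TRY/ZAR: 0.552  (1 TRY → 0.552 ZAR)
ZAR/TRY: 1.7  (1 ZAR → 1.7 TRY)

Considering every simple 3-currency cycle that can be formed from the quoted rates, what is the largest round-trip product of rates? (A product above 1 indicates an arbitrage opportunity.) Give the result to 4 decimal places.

1.0960

CAD→JPY→ZAR→CAD: 109 × 0.119 × 0.0845 = 1.09605
TRY→JPY→ZAR→TRY: 4.89 × 0.119 × 1.7 = 0.98925
TRY→ZAR→CAD→TRY: 0.552 × 0.0845 × 20.7 = 0.96553
TRY→CAD→ZAR→TRY: 0.0458 × 11.9 × 1.7 = 0.92653
TRY→JPY→CAD→TRY: 4.89 × 0.00911 × 20.7 = 0.92214
Maximum is CAD→JPY→ZAR→CAD at 1.0960; arbitrage exists.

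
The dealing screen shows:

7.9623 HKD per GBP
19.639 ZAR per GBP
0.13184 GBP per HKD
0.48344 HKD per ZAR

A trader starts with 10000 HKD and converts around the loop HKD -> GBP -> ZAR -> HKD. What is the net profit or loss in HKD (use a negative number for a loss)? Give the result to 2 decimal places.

2517.26

10000 HKD × 0.13184 = 1318.4 GBP
1318.4 GBP × 19.639 = 25892.0576 ZAR
25892.0576 ZAR × 0.48344 = 12517.256326144 HKD
Net change: 12517.256326144 − 10000 = 2517.256326144 HKD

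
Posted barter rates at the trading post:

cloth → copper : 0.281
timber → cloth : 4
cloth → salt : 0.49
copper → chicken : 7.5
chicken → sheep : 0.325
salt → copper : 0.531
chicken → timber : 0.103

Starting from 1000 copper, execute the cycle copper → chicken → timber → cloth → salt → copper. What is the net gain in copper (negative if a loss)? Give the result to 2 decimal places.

1000 copper × 7.5 = 7500 chicken
7500 chicken × 0.103 = 772.5 timber
772.5 timber × 4 = 3090 cloth
3090 cloth × 0.49 = 1514.1 salt
1514.1 salt × 0.531 = 803.9871 copper
Net change: 803.9871 − 1000 = -196.0129 copper

-196.01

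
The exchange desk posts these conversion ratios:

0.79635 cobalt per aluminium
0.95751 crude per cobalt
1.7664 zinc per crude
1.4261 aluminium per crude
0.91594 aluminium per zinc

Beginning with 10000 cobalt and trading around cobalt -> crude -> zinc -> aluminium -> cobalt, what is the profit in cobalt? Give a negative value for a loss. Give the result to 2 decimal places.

2336.82

10000 cobalt × 0.95751 = 9575.1 crude
9575.1 crude × 1.7664 = 16913.45664 zinc
16913.45664 zinc × 0.91594 = 15491.7114748416 aluminium
15491.7114748416 aluminium × 0.79635 = 12336.82443299010816 cobalt
Net change: 12336.82443299010816 − 10000 = 2336.82443299010816 cobalt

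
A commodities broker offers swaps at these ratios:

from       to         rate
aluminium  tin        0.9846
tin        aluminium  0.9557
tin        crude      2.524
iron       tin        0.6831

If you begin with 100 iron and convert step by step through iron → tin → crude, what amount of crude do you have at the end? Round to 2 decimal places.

100 iron × 0.6831 = 68.31 tin
68.31 tin × 2.524 = 172.41444 crude

172.41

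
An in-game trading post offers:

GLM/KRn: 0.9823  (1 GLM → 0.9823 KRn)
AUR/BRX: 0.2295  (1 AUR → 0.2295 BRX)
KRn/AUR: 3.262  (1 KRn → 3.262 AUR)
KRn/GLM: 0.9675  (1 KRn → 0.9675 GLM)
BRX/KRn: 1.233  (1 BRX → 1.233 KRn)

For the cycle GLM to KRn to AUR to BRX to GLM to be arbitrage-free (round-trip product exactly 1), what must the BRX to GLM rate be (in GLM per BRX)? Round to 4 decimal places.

1.3598

Known legs of the cycle: 0.9823 × 3.262 × 0.2295 = 0.7353782667
For no arbitrage the full-cycle product must be 1, so the missing rate is 1 / 0.7353782667 ≈ 1.359844.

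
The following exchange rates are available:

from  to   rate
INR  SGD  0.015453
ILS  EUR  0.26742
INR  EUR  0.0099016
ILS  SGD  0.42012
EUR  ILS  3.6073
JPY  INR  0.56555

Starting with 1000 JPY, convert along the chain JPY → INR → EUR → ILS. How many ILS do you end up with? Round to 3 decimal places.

1000 JPY × 0.56555 = 565.55 INR
565.55 INR × 0.0099016 = 5.59984988 EUR
5.59984988 EUR × 3.6073 = 20.200338472124 ILS

20.200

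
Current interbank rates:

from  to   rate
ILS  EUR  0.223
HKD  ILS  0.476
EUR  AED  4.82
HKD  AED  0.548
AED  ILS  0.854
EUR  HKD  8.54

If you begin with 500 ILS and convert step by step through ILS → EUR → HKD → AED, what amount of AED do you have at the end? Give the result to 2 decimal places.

521.81

500 ILS × 0.223 = 111.5 EUR
111.5 EUR × 8.54 = 952.21 HKD
952.21 HKD × 0.548 = 521.81108 AED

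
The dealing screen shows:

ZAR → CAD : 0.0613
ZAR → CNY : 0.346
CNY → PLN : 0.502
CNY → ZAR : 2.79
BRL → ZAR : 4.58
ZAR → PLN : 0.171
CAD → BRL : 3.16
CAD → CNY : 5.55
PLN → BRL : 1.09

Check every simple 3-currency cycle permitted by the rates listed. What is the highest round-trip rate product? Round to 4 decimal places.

ZAR→CAD→CNY→ZAR: 0.0613 × 5.55 × 2.79 = 0.94920
ZAR→CAD→BRL→ZAR: 0.0613 × 3.16 × 4.58 = 0.88718
ZAR→PLN→BRL→ZAR: 0.171 × 1.09 × 4.58 = 0.85367
Maximum is ZAR→CAD→CNY→ZAR at 0.9492; no arbitrage — every cycle loses value.

0.9492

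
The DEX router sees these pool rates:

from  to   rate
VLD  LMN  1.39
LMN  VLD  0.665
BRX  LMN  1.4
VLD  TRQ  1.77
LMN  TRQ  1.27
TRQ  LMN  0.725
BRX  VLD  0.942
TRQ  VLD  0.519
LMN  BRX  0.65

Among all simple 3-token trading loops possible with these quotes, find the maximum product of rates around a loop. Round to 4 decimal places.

TRQ→VLD→LMN→TRQ: 0.519 × 1.39 × 1.27 = 0.91619
TRQ→LMN→VLD→TRQ: 0.725 × 0.665 × 1.77 = 0.85336
BRX→VLD→LMN→BRX: 0.942 × 1.39 × 0.65 = 0.85110
Maximum is TRQ→VLD→LMN→TRQ at 0.9162; no arbitrage — every cycle loses value.

0.9162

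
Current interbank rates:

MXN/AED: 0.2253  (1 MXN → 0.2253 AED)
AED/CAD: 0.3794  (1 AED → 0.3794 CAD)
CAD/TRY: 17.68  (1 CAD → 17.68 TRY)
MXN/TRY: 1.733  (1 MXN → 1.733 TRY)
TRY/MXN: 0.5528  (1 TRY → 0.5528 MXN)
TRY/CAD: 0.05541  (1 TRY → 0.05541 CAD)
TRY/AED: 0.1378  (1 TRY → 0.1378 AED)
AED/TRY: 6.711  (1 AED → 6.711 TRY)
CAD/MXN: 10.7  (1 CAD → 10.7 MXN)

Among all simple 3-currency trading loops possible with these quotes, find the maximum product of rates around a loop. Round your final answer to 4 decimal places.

1.0275

MXN→TRY→CAD→MXN: 1.733 × 0.05541 × 10.7 = 1.02747
AED→CAD→TRY→AED: 0.3794 × 17.68 × 0.1378 = 0.92433
MXN→AED→CAD→MXN: 0.2253 × 0.3794 × 10.7 = 0.91462
MXN→AED→TRY→MXN: 0.2253 × 6.711 × 0.5528 = 0.83583
Maximum is MXN→TRY→CAD→MXN at 1.0275; arbitrage exists.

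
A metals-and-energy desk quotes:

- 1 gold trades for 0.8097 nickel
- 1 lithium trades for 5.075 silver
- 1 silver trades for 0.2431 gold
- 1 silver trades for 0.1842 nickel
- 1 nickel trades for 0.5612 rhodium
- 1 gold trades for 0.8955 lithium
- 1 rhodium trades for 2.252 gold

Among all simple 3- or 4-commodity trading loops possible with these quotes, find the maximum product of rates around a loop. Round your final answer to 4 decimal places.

1.1048

gold→lithium→silver→gold: 0.8955 × 5.075 × 0.2431 = 1.10481
rhodium→gold→nickel→rhodium: 2.252 × 0.8097 × 0.5612 = 1.02332
Maximum is gold→lithium→silver→gold at 1.1048; arbitrage exists.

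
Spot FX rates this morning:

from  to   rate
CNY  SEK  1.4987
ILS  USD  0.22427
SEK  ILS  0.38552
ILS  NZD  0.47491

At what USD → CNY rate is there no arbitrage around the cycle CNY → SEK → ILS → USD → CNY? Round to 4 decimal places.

7.7173

Known legs of the cycle: 1.4987 × 0.38552 × 0.22427 = 0.12957845685848
For no arbitrage the full-cycle product must be 1, so the missing rate is 1 / 0.12957845685848 ≈ 7.717332.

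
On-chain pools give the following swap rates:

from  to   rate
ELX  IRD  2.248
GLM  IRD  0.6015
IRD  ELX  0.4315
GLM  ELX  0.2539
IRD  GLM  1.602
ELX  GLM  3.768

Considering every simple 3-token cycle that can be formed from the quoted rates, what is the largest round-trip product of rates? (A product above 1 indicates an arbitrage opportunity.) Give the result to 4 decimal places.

0.9780

IRD→ELX→GLM→IRD: 0.4315 × 3.768 × 0.6015 = 0.97797
IRD→GLM→ELX→IRD: 1.602 × 0.2539 × 2.248 = 0.91437
Maximum is IRD→ELX→GLM→IRD at 0.9780; no arbitrage — every cycle loses value.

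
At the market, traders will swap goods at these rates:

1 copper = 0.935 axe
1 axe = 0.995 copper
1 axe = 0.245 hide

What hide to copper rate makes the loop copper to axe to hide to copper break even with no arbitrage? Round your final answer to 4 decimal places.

Known legs of the cycle: 0.935 × 0.245 = 0.229075
For no arbitrage the full-cycle product must be 1, so the missing rate is 1 / 0.229075 ≈ 4.365383.

4.3654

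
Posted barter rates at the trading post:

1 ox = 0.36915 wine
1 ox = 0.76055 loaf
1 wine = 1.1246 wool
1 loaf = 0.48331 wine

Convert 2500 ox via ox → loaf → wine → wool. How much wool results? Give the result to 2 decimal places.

2500 ox × 0.76055 = 1901.375 loaf
1901.375 loaf × 0.48331 = 918.95355125 wine
918.95355125 wine × 1.1246 = 1033.45516373575 wool

1033.46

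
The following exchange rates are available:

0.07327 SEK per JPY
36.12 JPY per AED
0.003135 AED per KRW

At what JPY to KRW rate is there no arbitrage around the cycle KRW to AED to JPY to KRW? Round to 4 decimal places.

8.8311

Known legs of the cycle: 0.003135 × 36.12 = 0.1132362
For no arbitrage the full-cycle product must be 1, so the missing rate is 1 / 0.1132362 ≈ 8.831098.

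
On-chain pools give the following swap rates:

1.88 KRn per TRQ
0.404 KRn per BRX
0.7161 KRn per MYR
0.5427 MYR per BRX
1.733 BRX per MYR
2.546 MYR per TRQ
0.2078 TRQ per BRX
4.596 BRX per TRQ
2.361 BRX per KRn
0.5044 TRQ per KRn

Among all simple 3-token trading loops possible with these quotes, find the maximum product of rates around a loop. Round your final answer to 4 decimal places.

0.9366

BRX→KRn→TRQ→BRX: 0.404 × 0.5044 × 4.596 = 0.93656
BRX→TRQ→KRn→BRX: 0.2078 × 1.88 × 2.361 = 0.92236
MYR→KRn→TRQ→MYR: 0.7161 × 0.5044 × 2.546 = 0.91962
BRX→MYR→KRn→BRX: 0.5427 × 0.7161 × 2.361 = 0.91755
BRX→TRQ→MYR→BRX: 0.2078 × 2.546 × 1.733 = 0.91686
Maximum is BRX→KRn→TRQ→BRX at 0.9366; no arbitrage — every cycle loses value.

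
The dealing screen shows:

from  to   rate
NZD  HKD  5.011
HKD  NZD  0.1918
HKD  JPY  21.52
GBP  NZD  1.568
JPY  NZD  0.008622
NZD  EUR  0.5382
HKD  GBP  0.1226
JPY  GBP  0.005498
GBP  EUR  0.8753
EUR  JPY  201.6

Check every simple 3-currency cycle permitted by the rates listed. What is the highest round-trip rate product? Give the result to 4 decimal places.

GBP→EUR→JPY→GBP: 0.8753 × 201.6 × 0.005498 = 0.97018
GBP→NZD→HKD→GBP: 1.568 × 5.011 × 0.1226 = 0.96330
EUR→JPY→NZD→EUR: 201.6 × 0.008622 × 0.5382 = 0.93550
JPY→NZD→HKD→JPY: 0.008622 × 5.011 × 21.52 = 0.92977
Maximum is GBP→EUR→JPY→GBP at 0.9702; no arbitrage — every cycle loses value.

0.9702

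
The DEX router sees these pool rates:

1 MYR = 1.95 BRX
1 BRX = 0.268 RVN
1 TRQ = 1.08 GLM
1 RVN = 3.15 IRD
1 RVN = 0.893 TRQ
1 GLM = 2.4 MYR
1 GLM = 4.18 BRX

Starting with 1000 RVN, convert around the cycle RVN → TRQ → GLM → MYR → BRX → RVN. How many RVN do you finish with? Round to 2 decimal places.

1209.64

1000 RVN × 0.893 = 893 TRQ
893 TRQ × 1.08 = 964.44 GLM
964.44 GLM × 2.4 = 2314.656 MYR
2314.656 MYR × 1.95 = 4513.5792 BRX
4513.5792 BRX × 0.268 = 1209.6392256 RVN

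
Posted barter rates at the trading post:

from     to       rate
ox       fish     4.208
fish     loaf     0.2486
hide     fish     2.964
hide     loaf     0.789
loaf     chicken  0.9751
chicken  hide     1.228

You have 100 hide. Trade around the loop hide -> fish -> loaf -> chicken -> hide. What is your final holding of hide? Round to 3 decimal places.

88.232

100 hide × 2.964 = 296.4 fish
296.4 fish × 0.2486 = 73.68504 loaf
73.68504 loaf × 0.9751 = 71.850282504 chicken
71.850282504 chicken × 1.228 = 88.232146914912 hide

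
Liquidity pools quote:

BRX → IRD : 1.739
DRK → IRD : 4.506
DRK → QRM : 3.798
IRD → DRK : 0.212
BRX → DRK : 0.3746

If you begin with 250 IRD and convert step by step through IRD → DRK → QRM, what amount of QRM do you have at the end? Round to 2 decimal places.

201.29

250 IRD × 0.212 = 53 DRK
53 DRK × 3.798 = 201.294 QRM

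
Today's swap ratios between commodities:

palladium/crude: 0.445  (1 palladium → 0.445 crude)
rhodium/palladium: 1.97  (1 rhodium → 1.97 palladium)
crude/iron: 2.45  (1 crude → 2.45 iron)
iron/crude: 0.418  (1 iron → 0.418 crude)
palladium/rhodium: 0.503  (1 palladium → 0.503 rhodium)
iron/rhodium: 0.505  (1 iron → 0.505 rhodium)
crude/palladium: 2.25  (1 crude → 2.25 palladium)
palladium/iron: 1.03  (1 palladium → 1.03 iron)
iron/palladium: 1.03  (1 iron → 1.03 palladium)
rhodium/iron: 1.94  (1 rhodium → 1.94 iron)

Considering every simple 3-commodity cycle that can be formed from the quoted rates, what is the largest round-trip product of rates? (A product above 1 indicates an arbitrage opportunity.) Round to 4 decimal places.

palladium→crude→iron→palladium: 0.445 × 2.45 × 1.03 = 1.12296
palladium→iron→rhodium→palladium: 1.03 × 0.505 × 1.97 = 1.02470
palladium→rhodium→iron→palladium: 0.503 × 1.94 × 1.03 = 1.00509
palladium→iron→crude→palladium: 1.03 × 0.418 × 2.25 = 0.96872
Maximum is palladium→crude→iron→palladium at 1.1230; arbitrage exists.

1.1230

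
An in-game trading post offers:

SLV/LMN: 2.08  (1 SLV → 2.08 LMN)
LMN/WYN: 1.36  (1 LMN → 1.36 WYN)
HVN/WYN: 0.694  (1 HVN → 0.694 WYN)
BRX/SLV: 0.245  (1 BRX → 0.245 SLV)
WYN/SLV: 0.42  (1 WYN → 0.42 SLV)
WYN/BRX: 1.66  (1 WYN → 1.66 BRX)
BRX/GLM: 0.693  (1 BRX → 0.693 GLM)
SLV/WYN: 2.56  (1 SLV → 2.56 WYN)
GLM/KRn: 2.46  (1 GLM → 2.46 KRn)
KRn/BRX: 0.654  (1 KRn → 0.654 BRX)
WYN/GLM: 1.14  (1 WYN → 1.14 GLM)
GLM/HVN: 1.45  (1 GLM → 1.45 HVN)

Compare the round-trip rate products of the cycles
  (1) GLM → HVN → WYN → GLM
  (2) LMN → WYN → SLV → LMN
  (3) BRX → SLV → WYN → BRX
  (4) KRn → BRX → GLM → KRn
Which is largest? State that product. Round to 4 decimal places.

1.1881

(1) 1.45 × 0.694 × 1.14 = 1.14718
(2) 1.36 × 0.42 × 2.08 = 1.18810
(3) 0.245 × 2.56 × 1.66 = 1.04115
(4) 0.654 × 0.693 × 2.46 = 1.11493
Highest is cycle (2) at 1.1881 (>1, arbitrage).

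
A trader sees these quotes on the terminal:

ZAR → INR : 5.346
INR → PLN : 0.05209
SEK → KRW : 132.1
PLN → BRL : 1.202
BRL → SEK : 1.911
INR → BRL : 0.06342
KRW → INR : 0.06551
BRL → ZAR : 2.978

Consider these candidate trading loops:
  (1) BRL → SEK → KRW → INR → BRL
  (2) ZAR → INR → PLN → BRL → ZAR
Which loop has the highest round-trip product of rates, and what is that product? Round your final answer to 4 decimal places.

(1) 1.911 × 132.1 × 0.06551 × 0.06342 = 1.04881
(2) 5.346 × 0.05209 × 1.202 × 2.978 = 0.99681
Highest is cycle (1) at 1.0488 (>1, arbitrage).

1.0488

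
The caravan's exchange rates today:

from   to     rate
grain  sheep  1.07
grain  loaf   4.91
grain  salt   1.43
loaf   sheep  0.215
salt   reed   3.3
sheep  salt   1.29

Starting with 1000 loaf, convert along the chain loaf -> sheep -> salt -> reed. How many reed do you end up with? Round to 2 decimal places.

915.26

1000 loaf × 0.215 = 215 sheep
215 sheep × 1.29 = 277.35 salt
277.35 salt × 3.3 = 915.255 reed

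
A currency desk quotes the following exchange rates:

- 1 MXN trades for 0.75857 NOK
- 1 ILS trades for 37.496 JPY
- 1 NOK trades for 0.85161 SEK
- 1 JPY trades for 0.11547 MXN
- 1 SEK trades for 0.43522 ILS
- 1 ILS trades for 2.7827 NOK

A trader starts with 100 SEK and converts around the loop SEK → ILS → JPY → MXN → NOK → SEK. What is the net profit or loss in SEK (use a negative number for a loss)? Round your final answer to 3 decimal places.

21.730

100 SEK × 0.43522 = 43.522 ILS
43.522 ILS × 37.496 = 1631.900912 JPY
1631.900912 JPY × 0.11547 = 188.43559830864 MXN
188.43559830864 MXN × 0.75857 = 142.9415918089850448 NOK
142.9415918089850448 NOK × 0.85161 = 121.730489000449754002128 SEK
Net change: 121.730489000449754002128 − 100 = 21.730489000449754002128 SEK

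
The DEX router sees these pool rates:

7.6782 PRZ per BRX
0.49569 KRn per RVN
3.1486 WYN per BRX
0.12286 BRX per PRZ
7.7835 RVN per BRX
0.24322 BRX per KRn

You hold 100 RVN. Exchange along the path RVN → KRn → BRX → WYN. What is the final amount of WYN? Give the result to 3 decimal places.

100 RVN × 0.49569 = 49.569 KRn
49.569 KRn × 0.24322 = 12.05617218 BRX
12.05617218 BRX × 3.1486 = 37.960063725948 WYN

37.960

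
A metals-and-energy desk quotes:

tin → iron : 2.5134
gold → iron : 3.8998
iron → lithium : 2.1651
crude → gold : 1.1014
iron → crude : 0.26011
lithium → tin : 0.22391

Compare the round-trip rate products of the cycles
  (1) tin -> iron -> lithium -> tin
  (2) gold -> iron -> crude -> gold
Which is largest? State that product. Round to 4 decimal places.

(1) 2.5134 × 2.1651 × 0.22391 = 1.21847
(2) 3.8998 × 0.26011 × 1.1014 = 1.11723
Highest is cycle (1) at 1.2185 (>1, arbitrage).

1.2185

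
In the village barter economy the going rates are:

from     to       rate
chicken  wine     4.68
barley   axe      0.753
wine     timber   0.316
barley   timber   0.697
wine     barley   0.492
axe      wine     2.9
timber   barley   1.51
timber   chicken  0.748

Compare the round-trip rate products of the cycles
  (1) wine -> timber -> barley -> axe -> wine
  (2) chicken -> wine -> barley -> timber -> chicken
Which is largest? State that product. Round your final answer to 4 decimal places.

1.2005

(1) 0.316 × 1.51 × 0.753 × 2.9 = 1.04197
(2) 4.68 × 0.492 × 0.697 × 0.748 = 1.20045
Highest is cycle (2) at 1.2005 (>1, arbitrage).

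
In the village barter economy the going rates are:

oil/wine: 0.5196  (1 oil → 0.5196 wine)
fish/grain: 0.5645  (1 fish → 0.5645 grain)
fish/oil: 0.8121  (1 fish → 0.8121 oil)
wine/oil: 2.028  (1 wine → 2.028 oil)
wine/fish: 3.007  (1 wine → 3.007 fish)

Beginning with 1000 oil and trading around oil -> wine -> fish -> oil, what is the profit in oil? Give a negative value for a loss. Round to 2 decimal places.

1000 oil × 0.5196 = 519.6 wine
519.6 wine × 3.007 = 1562.4372 fish
1562.4372 fish × 0.8121 = 1268.85525012 oil
Net change: 1268.85525012 − 1000 = 268.85525012 oil

268.86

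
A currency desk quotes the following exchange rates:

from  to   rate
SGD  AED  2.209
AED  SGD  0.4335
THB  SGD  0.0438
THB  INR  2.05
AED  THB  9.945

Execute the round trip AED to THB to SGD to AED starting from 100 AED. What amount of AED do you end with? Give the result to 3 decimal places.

96.222

100 AED × 9.945 = 994.5 THB
994.5 THB × 0.0438 = 43.5591 SGD
43.5591 SGD × 2.209 = 96.2220519 AED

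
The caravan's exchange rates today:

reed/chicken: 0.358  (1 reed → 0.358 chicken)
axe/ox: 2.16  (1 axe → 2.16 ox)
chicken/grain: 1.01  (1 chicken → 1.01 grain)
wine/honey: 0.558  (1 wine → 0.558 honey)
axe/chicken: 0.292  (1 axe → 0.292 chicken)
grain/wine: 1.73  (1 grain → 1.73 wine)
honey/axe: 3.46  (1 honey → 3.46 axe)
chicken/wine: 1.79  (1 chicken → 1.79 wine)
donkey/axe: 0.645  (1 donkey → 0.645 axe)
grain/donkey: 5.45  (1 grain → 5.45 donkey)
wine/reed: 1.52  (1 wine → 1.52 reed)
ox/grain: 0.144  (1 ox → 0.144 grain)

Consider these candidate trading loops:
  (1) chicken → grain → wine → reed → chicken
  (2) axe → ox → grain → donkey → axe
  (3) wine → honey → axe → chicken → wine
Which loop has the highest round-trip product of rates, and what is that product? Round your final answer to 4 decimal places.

1.0934

(1) 1.01 × 1.73 × 1.52 × 0.358 = 0.95081
(2) 2.16 × 0.144 × 5.45 × 0.645 = 1.09338
(3) 0.558 × 3.46 × 0.292 × 1.79 = 1.00913
Highest is cycle (2) at 1.0934 (>1, arbitrage).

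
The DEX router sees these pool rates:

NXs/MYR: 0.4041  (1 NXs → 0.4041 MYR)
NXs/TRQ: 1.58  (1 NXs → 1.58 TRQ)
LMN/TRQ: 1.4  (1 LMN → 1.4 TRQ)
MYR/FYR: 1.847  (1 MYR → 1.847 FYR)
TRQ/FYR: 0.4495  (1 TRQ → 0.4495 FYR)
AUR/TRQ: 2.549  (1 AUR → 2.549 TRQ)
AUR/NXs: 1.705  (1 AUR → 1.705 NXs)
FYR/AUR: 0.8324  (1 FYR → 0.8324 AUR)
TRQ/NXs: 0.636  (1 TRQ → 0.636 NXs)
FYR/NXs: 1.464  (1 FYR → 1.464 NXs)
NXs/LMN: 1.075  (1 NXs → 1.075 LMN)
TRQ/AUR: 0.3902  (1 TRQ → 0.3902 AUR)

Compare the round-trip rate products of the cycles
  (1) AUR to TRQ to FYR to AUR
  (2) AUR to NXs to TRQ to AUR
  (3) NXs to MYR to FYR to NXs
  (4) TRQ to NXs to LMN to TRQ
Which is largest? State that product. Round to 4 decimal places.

(1) 2.549 × 0.4495 × 0.8324 = 0.95374
(2) 1.705 × 1.58 × 0.3902 = 1.05116
(3) 0.4041 × 1.847 × 1.464 = 1.09269
(4) 0.636 × 1.075 × 1.4 = 0.95718
Highest is cycle (3) at 1.0927 (>1, arbitrage).

1.0927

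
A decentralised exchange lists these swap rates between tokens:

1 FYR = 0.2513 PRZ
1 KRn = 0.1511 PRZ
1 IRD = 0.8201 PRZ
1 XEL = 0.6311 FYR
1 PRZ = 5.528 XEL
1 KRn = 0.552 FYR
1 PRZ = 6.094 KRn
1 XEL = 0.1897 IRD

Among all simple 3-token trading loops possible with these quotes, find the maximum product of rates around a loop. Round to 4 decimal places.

XEL→FYR→PRZ→XEL: 0.6311 × 0.2513 × 5.528 = 0.87672
XEL→IRD→PRZ→XEL: 0.1897 × 0.8201 × 5.528 = 0.86001
KRn→FYR→PRZ→KRn: 0.552 × 0.2513 × 6.094 = 0.84535
Maximum is XEL→FYR→PRZ→XEL at 0.8767; no arbitrage — every cycle loses value.

0.8767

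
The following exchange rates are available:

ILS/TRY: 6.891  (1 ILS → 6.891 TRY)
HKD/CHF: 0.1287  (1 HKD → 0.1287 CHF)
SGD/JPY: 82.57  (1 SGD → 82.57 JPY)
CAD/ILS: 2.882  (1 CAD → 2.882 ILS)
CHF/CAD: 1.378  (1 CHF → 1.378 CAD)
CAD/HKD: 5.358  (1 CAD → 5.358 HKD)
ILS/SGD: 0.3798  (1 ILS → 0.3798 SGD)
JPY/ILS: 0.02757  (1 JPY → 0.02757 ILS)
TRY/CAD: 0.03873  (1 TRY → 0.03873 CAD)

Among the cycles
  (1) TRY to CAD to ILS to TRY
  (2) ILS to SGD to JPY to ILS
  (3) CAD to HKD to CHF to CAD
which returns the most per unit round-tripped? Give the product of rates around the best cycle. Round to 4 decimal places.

0.9502

(1) 0.03873 × 2.882 × 6.891 = 0.76917
(2) 0.3798 × 82.57 × 0.02757 = 0.86460
(3) 5.358 × 0.1287 × 1.378 = 0.95023
Highest is cycle (3) at 0.9502 (≤1, no arbitrage).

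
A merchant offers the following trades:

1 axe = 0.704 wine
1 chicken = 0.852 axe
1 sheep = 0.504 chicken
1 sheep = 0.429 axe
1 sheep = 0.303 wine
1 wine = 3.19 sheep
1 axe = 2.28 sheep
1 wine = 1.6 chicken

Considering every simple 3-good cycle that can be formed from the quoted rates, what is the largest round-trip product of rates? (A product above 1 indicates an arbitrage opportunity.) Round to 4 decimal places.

axe→sheep→chicken→axe: 2.28 × 0.504 × 0.852 = 0.97905
wine→sheep→axe→wine: 3.19 × 0.429 × 0.704 = 0.96343
wine→chicken→axe→wine: 1.6 × 0.852 × 0.704 = 0.95969
Maximum is axe→sheep→chicken→axe at 0.9791; no arbitrage — every cycle loses value.

0.9791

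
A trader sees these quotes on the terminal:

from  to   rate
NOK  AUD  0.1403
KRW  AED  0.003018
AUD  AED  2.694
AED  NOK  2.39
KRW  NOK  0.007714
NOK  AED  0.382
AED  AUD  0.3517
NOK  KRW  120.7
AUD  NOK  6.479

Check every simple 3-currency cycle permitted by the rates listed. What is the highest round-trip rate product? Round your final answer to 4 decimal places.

AED→NOK→AUD→AED: 2.39 × 0.1403 × 2.694 = 0.90334
AED→NOK→KRW→AED: 2.39 × 120.7 × 0.003018 = 0.87061
AED→AUD→NOK→AED: 0.3517 × 6.479 × 0.382 = 0.87045
Maximum is AED→NOK→AUD→AED at 0.9033; no arbitrage — every cycle loses value.

0.9033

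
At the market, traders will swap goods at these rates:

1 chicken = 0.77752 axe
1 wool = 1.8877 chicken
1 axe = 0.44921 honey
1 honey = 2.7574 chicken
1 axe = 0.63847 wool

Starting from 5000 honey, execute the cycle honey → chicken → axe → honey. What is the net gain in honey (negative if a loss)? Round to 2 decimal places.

5000 honey × 2.7574 = 13787 chicken
13787 chicken × 0.77752 = 10719.66824 axe
10719.66824 axe × 0.44921 = 4815.3821700904 honey
Net change: 4815.3821700904 − 5000 = -184.6178299096 honey

-184.62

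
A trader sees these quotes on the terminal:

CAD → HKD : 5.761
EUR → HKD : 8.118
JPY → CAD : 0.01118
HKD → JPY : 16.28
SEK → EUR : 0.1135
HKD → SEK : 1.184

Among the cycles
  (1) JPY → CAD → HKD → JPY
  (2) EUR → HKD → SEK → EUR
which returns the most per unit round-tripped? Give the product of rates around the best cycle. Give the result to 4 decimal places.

1.0909

(1) 0.01118 × 5.761 × 16.28 = 1.04856
(2) 8.118 × 1.184 × 0.1135 = 1.09093
Highest is cycle (2) at 1.0909 (>1, arbitrage).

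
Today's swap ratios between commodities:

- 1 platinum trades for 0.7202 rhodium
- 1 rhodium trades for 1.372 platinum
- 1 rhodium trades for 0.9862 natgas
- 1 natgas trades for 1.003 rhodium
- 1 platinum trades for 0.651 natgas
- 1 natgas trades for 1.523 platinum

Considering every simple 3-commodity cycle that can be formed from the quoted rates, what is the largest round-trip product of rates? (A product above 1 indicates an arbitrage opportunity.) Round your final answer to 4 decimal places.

natgas→platinum→rhodium→natgas: 1.523 × 0.7202 × 0.9862 = 1.08173
natgas→rhodium→platinum→natgas: 1.003 × 1.372 × 0.651 = 0.89585
Maximum is natgas→platinum→rhodium→natgas at 1.0817; arbitrage exists.

1.0817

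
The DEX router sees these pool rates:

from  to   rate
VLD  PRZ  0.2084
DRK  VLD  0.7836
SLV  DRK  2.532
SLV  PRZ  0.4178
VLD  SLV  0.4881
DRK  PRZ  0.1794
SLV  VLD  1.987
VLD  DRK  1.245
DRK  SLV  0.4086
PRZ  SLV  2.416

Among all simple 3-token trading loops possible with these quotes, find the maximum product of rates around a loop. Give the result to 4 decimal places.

DRK→PRZ→SLV→DRK: 0.1794 × 2.416 × 2.532 = 1.09745
DRK→SLV→VLD→DRK: 0.4086 × 1.987 × 1.245 = 1.01080
VLD→PRZ→SLV→VLD: 0.2084 × 2.416 × 1.987 = 1.00044
DRK→VLD→SLV→DRK: 0.7836 × 0.4881 × 2.532 = 0.96843
Maximum is DRK→PRZ→SLV→DRK at 1.0974; arbitrage exists.

1.0974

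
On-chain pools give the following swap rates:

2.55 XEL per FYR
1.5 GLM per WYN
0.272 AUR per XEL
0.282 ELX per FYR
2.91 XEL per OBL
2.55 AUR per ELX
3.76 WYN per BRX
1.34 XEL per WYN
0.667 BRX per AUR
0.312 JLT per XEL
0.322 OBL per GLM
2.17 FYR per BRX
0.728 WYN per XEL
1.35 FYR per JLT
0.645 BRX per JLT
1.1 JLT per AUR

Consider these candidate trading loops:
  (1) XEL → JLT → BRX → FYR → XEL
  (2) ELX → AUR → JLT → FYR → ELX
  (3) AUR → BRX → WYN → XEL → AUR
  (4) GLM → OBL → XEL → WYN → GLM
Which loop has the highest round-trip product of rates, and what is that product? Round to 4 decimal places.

(1) 0.312 × 0.645 × 2.17 × 2.55 = 1.11356
(2) 2.55 × 1.1 × 1.35 × 0.282 = 1.06786
(3) 0.667 × 3.76 × 1.34 × 0.272 = 0.91409
(4) 0.322 × 2.91 × 0.728 × 1.5 = 1.02323
Highest is cycle (1) at 1.1136 (>1, arbitrage).

1.1136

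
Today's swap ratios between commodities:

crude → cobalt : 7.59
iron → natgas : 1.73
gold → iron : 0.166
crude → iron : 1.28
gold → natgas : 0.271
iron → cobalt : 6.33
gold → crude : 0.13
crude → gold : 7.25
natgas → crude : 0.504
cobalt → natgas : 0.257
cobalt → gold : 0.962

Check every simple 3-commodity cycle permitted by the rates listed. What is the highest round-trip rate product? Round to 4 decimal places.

iron→natgas→crude→iron: 1.73 × 0.504 × 1.28 = 1.11606
gold→iron→cobalt→gold: 0.166 × 6.33 × 0.962 = 1.01085
gold→natgas→crude→gold: 0.271 × 0.504 × 7.25 = 0.99023
cobalt→natgas→crude→cobalt: 0.257 × 0.504 × 7.59 = 0.98312
gold→crude→cobalt→gold: 0.13 × 7.59 × 0.962 = 0.94921
Maximum is iron→natgas→crude→iron at 1.1161; arbitrage exists.

1.1161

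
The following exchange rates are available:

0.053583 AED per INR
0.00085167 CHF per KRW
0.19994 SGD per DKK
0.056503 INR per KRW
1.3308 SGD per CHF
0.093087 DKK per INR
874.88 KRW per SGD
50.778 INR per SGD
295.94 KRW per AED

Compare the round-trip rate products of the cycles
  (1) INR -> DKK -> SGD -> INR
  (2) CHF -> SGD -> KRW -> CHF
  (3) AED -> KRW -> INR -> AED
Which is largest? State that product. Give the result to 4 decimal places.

(1) 0.093087 × 0.19994 × 50.778 = 0.94507
(2) 1.3308 × 874.88 × 0.00085167 = 0.99159
(3) 295.94 × 0.056503 × 0.053583 = 0.89599
Highest is cycle (2) at 0.9916 (≤1, no arbitrage).

0.9916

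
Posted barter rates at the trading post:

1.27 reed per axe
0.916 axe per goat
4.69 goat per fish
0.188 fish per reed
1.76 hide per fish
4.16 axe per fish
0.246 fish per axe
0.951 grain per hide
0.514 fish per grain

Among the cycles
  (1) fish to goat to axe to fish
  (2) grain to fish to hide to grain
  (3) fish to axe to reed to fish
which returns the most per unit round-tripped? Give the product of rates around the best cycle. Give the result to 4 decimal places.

1.0568

(1) 4.69 × 0.916 × 0.246 = 1.05683
(2) 0.514 × 1.76 × 0.951 = 0.86031
(3) 4.16 × 1.27 × 0.188 = 0.99324
Highest is cycle (1) at 1.0568 (>1, arbitrage).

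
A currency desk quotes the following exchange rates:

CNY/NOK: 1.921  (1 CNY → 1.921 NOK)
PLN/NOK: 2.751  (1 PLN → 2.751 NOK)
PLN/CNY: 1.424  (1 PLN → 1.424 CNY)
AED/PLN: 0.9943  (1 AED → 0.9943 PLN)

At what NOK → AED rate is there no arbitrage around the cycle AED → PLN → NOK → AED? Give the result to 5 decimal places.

0.36559

Known legs of the cycle: 0.9943 × 2.751 = 2.7353193
For no arbitrage the full-cycle product must be 1, so the missing rate is 1 / 2.7353193 ≈ 0.3655880.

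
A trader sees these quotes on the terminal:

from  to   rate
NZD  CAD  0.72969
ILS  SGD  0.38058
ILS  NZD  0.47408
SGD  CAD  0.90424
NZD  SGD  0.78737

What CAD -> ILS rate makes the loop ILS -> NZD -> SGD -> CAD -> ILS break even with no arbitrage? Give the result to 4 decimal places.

Known legs of the cycle: 0.47408 × 0.78737 × 0.90424 = 0.337531424447104
For no arbitrage the full-cycle product must be 1, so the missing rate is 1 / 0.337531424447104 ≈ 2.962687.

2.9627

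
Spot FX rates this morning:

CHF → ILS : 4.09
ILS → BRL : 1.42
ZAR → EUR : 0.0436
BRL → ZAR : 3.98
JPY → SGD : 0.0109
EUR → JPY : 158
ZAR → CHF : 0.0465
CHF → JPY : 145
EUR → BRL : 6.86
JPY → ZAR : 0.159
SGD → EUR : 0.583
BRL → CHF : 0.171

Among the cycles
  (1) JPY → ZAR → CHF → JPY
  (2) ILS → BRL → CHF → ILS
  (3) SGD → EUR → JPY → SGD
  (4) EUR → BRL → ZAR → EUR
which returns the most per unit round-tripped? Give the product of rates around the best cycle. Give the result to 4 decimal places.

(1) 0.159 × 0.0465 × 145 = 1.07206
(2) 1.42 × 0.171 × 4.09 = 0.99313
(3) 0.583 × 158 × 0.0109 = 1.00404
(4) 6.86 × 3.98 × 0.0436 = 1.19040
Highest is cycle (4) at 1.1904 (>1, arbitrage).

1.1904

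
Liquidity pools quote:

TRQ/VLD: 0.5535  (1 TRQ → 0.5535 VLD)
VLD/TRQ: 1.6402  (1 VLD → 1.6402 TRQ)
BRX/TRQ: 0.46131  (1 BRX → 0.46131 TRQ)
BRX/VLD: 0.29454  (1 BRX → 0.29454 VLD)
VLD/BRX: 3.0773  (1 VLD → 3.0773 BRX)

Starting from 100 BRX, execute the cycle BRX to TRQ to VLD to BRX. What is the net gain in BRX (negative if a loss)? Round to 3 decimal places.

100 BRX × 0.46131 = 46.131 TRQ
46.131 TRQ × 0.5535 = 25.5335085 VLD
25.5335085 VLD × 3.0773 = 78.57426570705 BRX
Net change: 78.57426570705 − 100 = -21.42573429295 BRX

-21.426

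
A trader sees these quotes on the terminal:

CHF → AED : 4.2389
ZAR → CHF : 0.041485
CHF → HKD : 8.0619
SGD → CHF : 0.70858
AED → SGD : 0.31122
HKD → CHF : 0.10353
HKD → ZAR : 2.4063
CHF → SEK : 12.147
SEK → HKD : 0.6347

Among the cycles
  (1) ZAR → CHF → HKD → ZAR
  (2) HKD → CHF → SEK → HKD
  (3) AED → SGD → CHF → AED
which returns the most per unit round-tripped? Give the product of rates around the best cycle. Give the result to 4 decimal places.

(1) 0.041485 × 8.0619 × 2.4063 = 0.80478
(2) 0.10353 × 12.147 × 0.6347 = 0.79819
(3) 0.31122 × 0.70858 × 4.2389 = 0.93478
Highest is cycle (3) at 0.9348 (≤1, no arbitrage).

0.9348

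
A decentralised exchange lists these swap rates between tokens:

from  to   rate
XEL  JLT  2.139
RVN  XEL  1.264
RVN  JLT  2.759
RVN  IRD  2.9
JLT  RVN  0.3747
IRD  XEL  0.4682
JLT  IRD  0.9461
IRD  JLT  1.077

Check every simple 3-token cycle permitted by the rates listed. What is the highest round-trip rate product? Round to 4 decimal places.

1.1703

JLT→RVN→IRD→JLT: 0.3747 × 2.9 × 1.077 = 1.17030
XEL→JLT→RVN→XEL: 2.139 × 0.3747 × 1.264 = 1.01307
XEL→JLT→IRD→XEL: 2.139 × 0.9461 × 0.4682 = 0.94750
Maximum is JLT→RVN→IRD→JLT at 1.1703; arbitrage exists.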